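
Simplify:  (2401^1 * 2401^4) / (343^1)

7^17

2401^1 = 7^4; 2401^4 = 7^16; 343^1 = 7^3
Combine exponents: 7^17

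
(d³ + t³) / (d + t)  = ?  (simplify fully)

d² - d*t + t²

d^3 + t^3 = (d + t)(d² - d*t + t²).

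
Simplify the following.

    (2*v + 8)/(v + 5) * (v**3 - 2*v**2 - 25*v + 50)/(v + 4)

2*v**2 - 14*v + 20

Factor: 2*v + 8 = 2*(v + 4);  v**3 - 2*v**2 - 25*v + 50 = (v + 5)*(v - 2)*(v - 5)
Cancel the common factors (v + 4), (v + 5).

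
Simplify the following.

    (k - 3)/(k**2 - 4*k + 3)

1/(k - 1)

Factor: k**2 - 4*k + 3 = (k - 3)*(k - 1)
Cancel the common factor (k - 3).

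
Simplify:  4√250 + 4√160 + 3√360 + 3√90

4√250 = 20*√10; 4√160 = 16*√10; 3√360 = 18*√10; 3√90 = 9*√10
Combine: (20 + 16 + 18 + 9)·√10 = 63*√10

63*√10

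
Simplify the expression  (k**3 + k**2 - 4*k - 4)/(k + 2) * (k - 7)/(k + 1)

k**2 - 9*k + 14

Factor: k**3 + k**2 - 4*k - 4 = (k + 1)*(k - 2)*(k + 2)
Cancel the common factors (k + 2), (k + 1).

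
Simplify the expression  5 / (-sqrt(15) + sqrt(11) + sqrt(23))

Group as (sqrt(11) + sqrt(23)) - sqrt(15); multiply by (sqrt(11) + sqrt(23)) + sqrt(15), then rationalise the remaining surd.

(-95*sqrt(15) + 15*sqrt(23) + 135*sqrt(11) + 10*sqrt(3795))/651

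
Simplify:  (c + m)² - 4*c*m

Expanding gives c² - 2*c*m + m², a perfect square.

(c - m)²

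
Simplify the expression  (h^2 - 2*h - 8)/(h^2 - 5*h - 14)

(h - 4)/(h - 7)

Factor: h^2 - 2*h - 8 = (h - 4)*(h + 2);  h^2 - 5*h - 14 = (h - 7)*(h + 2)
Cancel the common factor (h + 2).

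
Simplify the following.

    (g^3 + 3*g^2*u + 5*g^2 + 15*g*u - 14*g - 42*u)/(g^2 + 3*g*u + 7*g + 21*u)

g - 2

Factor: g^3 + 3*g^2*u + 5*g^2 + 15*g*u - 14*g - 42*u = (g - 2)*(g + 7)*(g + 3*u);  g^2 + 3*g*u + 7*g + 21*u = (g + 7)*(g + 3*u)
Cancel the common factors (g + 3*u), (g + 7).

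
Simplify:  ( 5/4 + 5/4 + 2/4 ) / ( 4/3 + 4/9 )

Numerator: 5/4 + 5/4 + 2/4 = 3
Denominator: 4/3 + 4/9 = 16/9
Divide: (3) · (9/16) = 27/16

27/16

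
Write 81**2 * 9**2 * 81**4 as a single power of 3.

81**2 = 3**8; 9**2 = 3**4; 81**4 = 3**16
Combine exponents: 3**28

3**28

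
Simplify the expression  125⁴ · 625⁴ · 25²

125⁴ = 5^12; 625⁴ = 5^16; 25² = 5^4
Combine exponents: 5^32

5^32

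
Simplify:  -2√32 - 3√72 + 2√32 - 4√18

-30*√2

2√32 = 8*√2; 3√72 = 18*√2; 2√32 = 8*√2; 4√18 = 12*√2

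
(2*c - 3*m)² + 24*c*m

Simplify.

Expanding gives 4*c² + 12*c*m + 9*m², a perfect square.

(2*c + 3*m)²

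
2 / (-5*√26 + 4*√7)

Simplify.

Multiply numerator and denominator by 4*√7 + 5*√26.
Denominator becomes -538; numerator becomes 8*√7 + 10*√26.

(-5*√26 - 4*√7)/269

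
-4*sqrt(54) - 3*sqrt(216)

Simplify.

4*sqrt(54) = 12*sqrt(6); 3*sqrt(216) = 18*sqrt(6)
Combine: (-12 - 18)·sqrt(6) = -30*sqrt(6)

-30*sqrt(6)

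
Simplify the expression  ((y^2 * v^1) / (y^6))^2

Inside the bracket: (y^-4) * v^1
Raise to the power 2: (y^-8) * v^2

v^2/y^8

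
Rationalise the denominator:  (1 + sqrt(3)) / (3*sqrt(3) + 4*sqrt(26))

(-9 - 3*sqrt(3) + 4*sqrt(26) + 4*sqrt(78))/389

Multiply numerator and denominator by -4*sqrt(26) + 3*sqrt(3).
Denominator becomes -389; numerator becomes -4*sqrt(78) - 4*sqrt(26) + 3*sqrt(3) + 9.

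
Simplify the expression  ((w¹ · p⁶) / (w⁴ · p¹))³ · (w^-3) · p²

Inside the bracket: (w^-3) · p⁵
Raise to the power 3: (w^-9) · p^15
Multiply by (w^-3) · p²: add exponents.

p^17/w^12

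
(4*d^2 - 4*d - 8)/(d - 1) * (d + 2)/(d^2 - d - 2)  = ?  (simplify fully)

(4*d + 8)/(d - 1)

Factor: 4*d^2 - 4*d - 8 = 4*(d + 1)*(d - 2);  d^2 - d - 2 = (d + 1)*(d - 2)
Cancel the common factors (d - 2), (d + 1).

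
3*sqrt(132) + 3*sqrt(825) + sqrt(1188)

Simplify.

27*sqrt(33)

3*sqrt(132) = 6*sqrt(33); 3*sqrt(825) = 15*sqrt(33); sqrt(1188) = 6*sqrt(33)
Combine: (6 + 15 + 6)·sqrt(33) = 27*sqrt(33)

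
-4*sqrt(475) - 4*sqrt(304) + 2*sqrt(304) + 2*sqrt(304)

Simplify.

4*sqrt(475) = 20*sqrt(19); 4*sqrt(304) = 16*sqrt(19); 2*sqrt(304) = 8*sqrt(19); 2*sqrt(304) = 8*sqrt(19)
Combine: (-20 - 16 + 8 + 8)·sqrt(19) = -20*sqrt(19)

-20*sqrt(19)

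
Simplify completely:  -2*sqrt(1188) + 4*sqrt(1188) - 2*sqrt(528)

2*sqrt(1188) = 12*sqrt(33); 4*sqrt(1188) = 24*sqrt(33); 2*sqrt(528) = 8*sqrt(33)
Combine: (-12 + 24 - 8)·sqrt(33) = 4*sqrt(33)

4*sqrt(33)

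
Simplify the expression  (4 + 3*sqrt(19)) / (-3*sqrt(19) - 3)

Multiply numerator and denominator by -3 + 3*sqrt(19).
Denominator becomes -162; numerator becomes 3*sqrt(19) + 159.

(-53 - sqrt(19))/54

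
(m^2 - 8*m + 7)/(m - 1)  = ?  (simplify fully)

m - 7

Factor: m^2 - 8*m + 7 = (m - 1)*(m - 7)
Cancel the common factor (m - 1).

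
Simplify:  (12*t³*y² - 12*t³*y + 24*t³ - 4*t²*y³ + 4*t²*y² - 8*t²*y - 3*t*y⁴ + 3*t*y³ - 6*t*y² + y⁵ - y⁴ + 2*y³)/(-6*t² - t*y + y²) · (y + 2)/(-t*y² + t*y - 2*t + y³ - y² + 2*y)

(-2*t*y - 4*t + y² + 2*y)/(-t + y)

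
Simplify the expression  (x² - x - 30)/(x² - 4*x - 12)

(x + 5)/(x + 2)

Factor: x² - x - 30 = (x + 5)·(x - 6);  x² - 4*x - 12 = (x + 2)·(x - 6)
Cancel the common factor (x - 6).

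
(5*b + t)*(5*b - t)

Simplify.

25*b^2 - t^2

Difference of squares with P = 5*b, Q = t.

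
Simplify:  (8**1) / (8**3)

2**(-6)

8**1 = 2**3; 8**3 = 2**9
Combine exponents: 2**(-6)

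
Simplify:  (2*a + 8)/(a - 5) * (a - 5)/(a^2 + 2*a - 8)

2/(a - 2)

Factor: 2*a + 8 = 2*(a + 4);  a^2 + 2*a - 8 = (a - 2)*(a + 4)
Cancel the common factors (a + 4), (a - 5).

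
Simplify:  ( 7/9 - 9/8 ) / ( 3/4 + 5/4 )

-25/144

Numerator: 7/9 - 9/8 = -25/72
Denominator: 3/4 + 5/4 = 2
Divide: (-25/72) · (1/2) = -25/144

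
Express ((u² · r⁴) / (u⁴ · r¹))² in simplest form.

Inside the bracket: (u^-2) · r³
Raise to the power 2: (u^-4) · r⁶

r⁶/u⁴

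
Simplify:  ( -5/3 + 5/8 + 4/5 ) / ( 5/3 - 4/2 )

29/40

Numerator: -5/3 + 5/8 + 4/5 = -29/120
Denominator: 5/3 - 4/2 = -1/3
Divide: (-29/120) · (-3) = 29/40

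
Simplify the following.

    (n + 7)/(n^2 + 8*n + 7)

Factor: n^2 + 8*n + 7 = (n + 7)*(n + 1)
Cancel the common factor (n + 7).

1/(n + 1)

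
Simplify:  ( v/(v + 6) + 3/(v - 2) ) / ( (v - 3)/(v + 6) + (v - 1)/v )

(v^3 + v^2 + 18*v)/(2*v^3 - 2*v^2 - 10*v + 12)

Numerator: v/(v + 6) + 3/(v - 2) = (v^2 + v + 18)/(v^2 + 4*v - 12)
Denominator: (v - 3)/(v + 6) + (v - 1)/v = (2*v^2 + 2*v - 6)/(v^2 + 6*v)
Divide: ((v^2 + v + 18)/(v^2 + 4*v - 12)) · ((v^2 + 6*v)/(2*v^2 + 2*v - 6)) = (v^3 + v^2 + 18*v)/(2*v^3 - 2*v^2 - 10*v + 12)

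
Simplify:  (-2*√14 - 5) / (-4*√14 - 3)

(14*√14 + 97)/215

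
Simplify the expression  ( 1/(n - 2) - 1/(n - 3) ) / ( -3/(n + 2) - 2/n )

(n² + 2*n)/(5*n³ - 21*n² + 10*n + 24)

Numerator: 1/(n - 2) - 1/(n - 3) = -1/(n² - 5*n + 6)
Denominator: -3/(n + 2) - 2/n = (-5*n - 4)/(n² + 2*n)
Divide: (-1/(n² - 5*n + 6)) · ((n² + 2*n)/(-5*n - 4)) = (n² + 2*n)/(5*n³ - 21*n² + 10*n + 24)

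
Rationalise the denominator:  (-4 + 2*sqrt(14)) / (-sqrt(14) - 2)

Multiply numerator and denominator by -2 + sqrt(14).
Denominator becomes -10; numerator becomes -8*sqrt(14) + 36.

(-18 + 4*sqrt(14))/5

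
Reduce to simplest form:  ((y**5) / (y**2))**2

y**6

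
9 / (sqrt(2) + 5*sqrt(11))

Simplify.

(-3*sqrt(2) + 15*sqrt(11))/91

Multiply numerator and denominator by -5*sqrt(11) + sqrt(2).
Denominator becomes -273; numerator becomes -45*sqrt(11) + 9*sqrt(2).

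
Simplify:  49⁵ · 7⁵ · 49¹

7^17

49⁵ = 7^10; 7⁵ = 7^5; 49¹ = 7^2
Combine exponents: 7^17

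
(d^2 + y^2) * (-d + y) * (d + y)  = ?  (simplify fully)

(y+d)(y-d) = -d^2 + y^2; continue pairing.

-d^4 + y^4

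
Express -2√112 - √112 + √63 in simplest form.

-9*√7

2√112 = 8*√7; √112 = 4*√7; √63 = 3*√7
Combine: (-8 - 4 + 3)·√7 = -9*√7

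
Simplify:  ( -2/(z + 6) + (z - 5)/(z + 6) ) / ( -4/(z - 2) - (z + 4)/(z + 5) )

(-z³ + 4*z² + 31*z - 70)/(z³ + 12*z² + 48*z + 72)

Numerator: -2/(z + 6) + (z - 5)/(z + 6) = (z - 7)/(z + 6)
Denominator: -4/(z - 2) - (z + 4)/(z + 5) = (-z² - 6*z - 12)/(z² + 3*z - 10)
Divide: ((z - 7)/(z + 6)) · ((z² + 3*z - 10)/(-z² - 6*z - 12)) = (-z³ + 4*z² + 31*z - 70)/(z³ + 12*z² + 48*z + 72)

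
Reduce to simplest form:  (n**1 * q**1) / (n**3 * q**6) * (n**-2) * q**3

1/(n**4*q**2)

Quotient: (n**-2) * (q**-5)
Multiply by (n**-2) * q**3: add exponents.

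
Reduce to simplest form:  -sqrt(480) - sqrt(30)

-5*sqrt(30)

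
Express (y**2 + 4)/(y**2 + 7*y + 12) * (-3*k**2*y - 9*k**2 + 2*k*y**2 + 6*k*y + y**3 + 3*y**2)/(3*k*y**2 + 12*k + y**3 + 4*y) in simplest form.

Factor: y**2 + 7*y + 12 = (y + 4)*(y + 3);  -3*k**2*y - 9*k**2 + 2*k*y**2 + 6*k*y + y**3 + 3*y**2 = (3*k + y)*(y + 3)*(-k + y);  3*k*y**2 + 12*k + y**3 + 4*y = (y**2 + 4)*(3*k + y)
Cancel the common factors (y**2 + 4), (y + 3), (3*k + y).

(-k + y)/(y + 4)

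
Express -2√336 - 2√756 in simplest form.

-20*√21

2√336 = 8*√21; 2√756 = 12*√21
Combine: (-8 - 12)·√21 = -20*√21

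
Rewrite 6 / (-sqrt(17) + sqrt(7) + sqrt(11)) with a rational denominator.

(-6*sqrt(17) + 78*sqrt(11) + 126*sqrt(7) + 12*sqrt(1309))/307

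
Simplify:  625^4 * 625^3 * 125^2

5^34

625^4 = 5^16; 625^3 = 5^12; 125^2 = 5^6
Combine exponents: 5^34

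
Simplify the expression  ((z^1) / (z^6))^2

Inside the bracket: (z^-5)
Raise to the power 2: (z^-10)

z^(-10)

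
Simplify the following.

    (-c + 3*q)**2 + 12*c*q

Expand the square and combine the 12*c*q term.

(c + 3*q)**2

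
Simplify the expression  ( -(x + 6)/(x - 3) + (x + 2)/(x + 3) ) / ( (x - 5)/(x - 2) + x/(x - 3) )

(-10*x^2 - 4*x + 48)/(2*x^3 - 4*x^2 - 15*x + 45)

Numerator: -(x + 6)/(x - 3) + (x + 2)/(x + 3) = (-10*x - 24)/(x^2 - 9)
Denominator: (x - 5)/(x - 2) + x/(x - 3) = (2*x^2 - 10*x + 15)/(x^2 - 5*x + 6)
Divide: ((-10*x - 24)/(x^2 - 9)) · ((x^2 - 5*x + 6)/(2*x^2 - 10*x + 15)) = (-10*x^2 - 4*x + 48)/(2*x^3 - 4*x^2 - 15*x + 45)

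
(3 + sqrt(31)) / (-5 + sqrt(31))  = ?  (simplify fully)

(4*sqrt(31) + 23)/3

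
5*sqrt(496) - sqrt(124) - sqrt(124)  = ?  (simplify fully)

5*sqrt(496) = 20*sqrt(31); sqrt(124) = 2*sqrt(31); sqrt(124) = 2*sqrt(31)
Combine: (20 - 2 - 2)·sqrt(31) = 16*sqrt(31)

16*sqrt(31)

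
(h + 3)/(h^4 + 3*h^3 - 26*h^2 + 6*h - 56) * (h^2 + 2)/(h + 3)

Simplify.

Factor: h^4 + 3*h^3 - 26*h^2 + 6*h - 56 = (h - 4)*(h^2 + 2)*(h + 7)
Cancel the common factors (h^2 + 2), (h + 3).

1/(h^2 + 3*h - 28)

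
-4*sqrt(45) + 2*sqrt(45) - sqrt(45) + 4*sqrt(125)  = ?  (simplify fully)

11*sqrt(5)

4*sqrt(45) = 12*sqrt(5); 2*sqrt(45) = 6*sqrt(5); sqrt(45) = 3*sqrt(5); 4*sqrt(125) = 20*sqrt(5)
Combine: (-12 + 6 - 3 + 20)·sqrt(5) = 11*sqrt(5)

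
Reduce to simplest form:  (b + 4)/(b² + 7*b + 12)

1/(b + 3)

Factor: b² + 7*b + 12 = (b + 4)·(b + 3)
Cancel the common factor (b + 4).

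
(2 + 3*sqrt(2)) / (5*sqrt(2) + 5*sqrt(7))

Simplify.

(-6 - 2*sqrt(2) + 2*sqrt(7) + 3*sqrt(14))/25

Multiply numerator and denominator by -5*sqrt(7) + 5*sqrt(2).
Denominator becomes -125; numerator becomes -15*sqrt(14) - 10*sqrt(7) + 10*sqrt(2) + 30.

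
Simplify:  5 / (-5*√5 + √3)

Multiply numerator and denominator by √3 + 5*√5.
Denominator becomes -122; numerator becomes 5*√3 + 25*√5.

(-25*√5 - 5*√3)/122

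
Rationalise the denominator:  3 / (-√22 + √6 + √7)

(9*√22 + 21*√7 + 23*√6 + 4*√231)/29

Group as (√6 + √7) - √22; multiply by (√6 + √7) + √22, then rationalise the remaining surd.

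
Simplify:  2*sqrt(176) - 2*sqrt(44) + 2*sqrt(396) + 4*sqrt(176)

32*sqrt(11)

2*sqrt(176) = 8*sqrt(11); 2*sqrt(44) = 4*sqrt(11); 2*sqrt(396) = 12*sqrt(11); 4*sqrt(176) = 16*sqrt(11)
Combine: (8 - 4 + 12 + 16)·sqrt(11) = 32*sqrt(11)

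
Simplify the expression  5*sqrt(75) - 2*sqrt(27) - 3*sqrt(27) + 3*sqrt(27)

5*sqrt(75) = 25*sqrt(3); 2*sqrt(27) = 6*sqrt(3); 3*sqrt(27) = 9*sqrt(3); 3*sqrt(27) = 9*sqrt(3)
Combine: (25 - 6 - 9 + 9)·sqrt(3) = 19*sqrt(3)

19*sqrt(3)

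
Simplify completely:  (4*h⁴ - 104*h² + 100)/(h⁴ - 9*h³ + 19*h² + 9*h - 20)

(4*h + 20)/(h - 4)

Factor: 4*h⁴ - 104*h² + 100 = 4·(h - 1)·(h + 1)·(h + 5)·(h - 5);  h⁴ - 9*h³ + 19*h² + 9*h - 20 = (h - 1)·(h + 1)·(h - 5)·(h - 4)
Cancel the common factors (h + 1), (h - 1), (h - 5).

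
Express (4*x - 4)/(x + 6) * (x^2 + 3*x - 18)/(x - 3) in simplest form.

Factor: 4*x - 4 = 4*(x - 1);  x^2 + 3*x - 18 = (x - 3)*(x + 6)
Cancel the common factors (x - 3), (x + 6).

4*x - 4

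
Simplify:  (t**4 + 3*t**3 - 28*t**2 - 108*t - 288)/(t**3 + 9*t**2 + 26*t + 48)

t - 6

Factor: t**4 + 3*t**3 - 28*t**2 - 108*t - 288 = (t + 6)*(t**2 + 3*t + 8)*(t - 6);  t**3 + 9*t**2 + 26*t + 48 = (t**2 + 3*t + 8)*(t + 6)
Cancel the common factors (t**2 + 3*t + 8), (t + 6).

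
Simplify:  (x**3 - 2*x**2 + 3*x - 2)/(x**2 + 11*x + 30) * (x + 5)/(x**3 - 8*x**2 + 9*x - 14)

Factor: x**3 - 2*x**2 + 3*x - 2 = (x**2 - x + 2)*(x - 1);  x**2 + 11*x + 30 = (x + 5)*(x + 6);  x**3 - 8*x**2 + 9*x - 14 = (x - 7)*(x**2 - x + 2)
Cancel the common factors (x**2 - x + 2), (x + 5).

(x - 1)/(x**2 - x - 42)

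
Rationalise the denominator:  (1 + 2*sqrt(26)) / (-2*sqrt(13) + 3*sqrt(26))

Multiply numerator and denominator by 2*sqrt(13) + 3*sqrt(26).
Denominator becomes 182; numerator becomes 2*sqrt(13) + 3*sqrt(26) + 52*sqrt(2) + 156.

(2*sqrt(13) + 3*sqrt(26) + 52*sqrt(2) + 156)/182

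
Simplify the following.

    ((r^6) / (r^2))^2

Inside the bracket: r^4
Raise to the power 2: r^8

r^8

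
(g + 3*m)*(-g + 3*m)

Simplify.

Product of conjugates: (P+Q)(P-Q) = P**2 - Q**2.

-g**2 + 9*m**2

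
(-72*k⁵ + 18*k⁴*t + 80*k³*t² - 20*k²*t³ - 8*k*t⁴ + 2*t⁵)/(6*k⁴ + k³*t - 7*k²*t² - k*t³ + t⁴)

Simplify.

(-24*k² - 2*k*t + 2*t²)/(2*k + t)

Factor: -72*k⁵ + 18*k⁴*t + 80*k³*t² - 20*k²*t³ - 8*k*t⁴ + 2*t⁵ = 2·(3*k + t)·(-3*k + t)·(k + t)·(-k + t)·(-4*k + t);  6*k⁴ + k³*t - 7*k²*t² - k*t³ + t⁴ = (2*k + t)·(-k + t)·(-3*k + t)·(k + t)
Cancel the common factors (k + t), (-k + t), (-3*k + t).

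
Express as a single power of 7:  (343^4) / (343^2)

343^4 = 7^12; 343^2 = 7^6
Combine exponents: 7^6

7^6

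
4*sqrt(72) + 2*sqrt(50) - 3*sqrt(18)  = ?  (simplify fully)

25*sqrt(2)

4*sqrt(72) = 24*sqrt(2); 2*sqrt(50) = 10*sqrt(2); 3*sqrt(18) = 9*sqrt(2)
Combine: (24 + 10 - 9)·sqrt(2) = 25*sqrt(2)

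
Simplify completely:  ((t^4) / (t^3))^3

t^3

Inside the bracket: t^1
Raise to the power 3: t^3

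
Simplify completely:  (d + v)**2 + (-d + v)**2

2*d**2 + 2*v**2

Binomially expand both and collect terms in v, d.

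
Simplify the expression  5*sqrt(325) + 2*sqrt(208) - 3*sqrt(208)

5*sqrt(325) = 25*sqrt(13); 2*sqrt(208) = 8*sqrt(13); 3*sqrt(208) = 12*sqrt(13)
Combine: (25 + 8 - 12)·sqrt(13) = 21*sqrt(13)

21*sqrt(13)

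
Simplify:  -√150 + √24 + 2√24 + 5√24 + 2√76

4*√19 + 11*√6

√150 = 5*√6; √24 = 2*√6; 2√24 = 4*√6; 5√24 = 10*√6; 2√76 = 4*√19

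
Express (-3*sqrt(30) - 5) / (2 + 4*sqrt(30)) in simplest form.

(-25 - sqrt(30))/34

Multiply numerator and denominator by -4*sqrt(30) + 2.
Denominator becomes -476; numerator becomes 14*sqrt(30) + 350.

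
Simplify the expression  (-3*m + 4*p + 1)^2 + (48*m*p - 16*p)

Expand the square and combine the (48*m*p - 16*p) term.

(3*m + 4*p - 1)^2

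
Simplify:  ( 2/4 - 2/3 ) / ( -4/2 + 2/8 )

2/21

Numerator: 2/4 - 2/3 = -1/6
Denominator: -4/2 + 2/8 = -7/4
Divide: (-1/6) · (-4/7) = 2/21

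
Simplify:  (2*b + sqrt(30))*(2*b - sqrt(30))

(2*b)^2 - (sqrt(30))^2 = 4*b^2 - 30.

4*b^2 - 30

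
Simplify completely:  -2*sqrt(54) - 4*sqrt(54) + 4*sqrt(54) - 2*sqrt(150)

2*sqrt(54) = 6*sqrt(6); 4*sqrt(54) = 12*sqrt(6); 4*sqrt(54) = 12*sqrt(6); 2*sqrt(150) = 10*sqrt(6)
Combine: (-6 - 12 + 12 - 10)·sqrt(6) = -16*sqrt(6)

-16*sqrt(6)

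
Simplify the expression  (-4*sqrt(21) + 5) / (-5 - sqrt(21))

Multiply numerator and denominator by -5 + sqrt(21).
Denominator becomes 4; numerator becomes -109 + 25*sqrt(21).

(-109 + 25*sqrt(21))/4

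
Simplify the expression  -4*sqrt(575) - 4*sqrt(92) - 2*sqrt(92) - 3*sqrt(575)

-47*sqrt(23)

4*sqrt(575) = 20*sqrt(23); 4*sqrt(92) = 8*sqrt(23); 2*sqrt(92) = 4*sqrt(23); 3*sqrt(575) = 15*sqrt(23)
Combine: (-20 - 8 - 4 - 15)·sqrt(23) = -47*sqrt(23)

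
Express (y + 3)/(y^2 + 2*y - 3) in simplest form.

1/(y - 1)

Factor: y^2 + 2*y - 3 = (y - 1)*(y + 3)
Cancel the common factor (y + 3).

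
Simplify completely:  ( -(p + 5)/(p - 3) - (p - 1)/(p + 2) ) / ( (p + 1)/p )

Numerator: -(p + 5)/(p - 3) - (p - 1)/(p + 2) = (-2*p² - 3*p - 13)/(p² - p - 6)
Denominator: (p + 1)/p = (p + 1)/p
Divide: ((-2*p² - 3*p - 13)/(p² - p - 6)) · (p/(p + 1)) = (-2*p³ - 3*p² - 13*p)/(p³ - 7*p - 6)

(-2*p³ - 3*p² - 13*p)/(p³ - 7*p - 6)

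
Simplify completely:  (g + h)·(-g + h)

-g² + h²

(h)^2 - (g)^2 = -g² + h².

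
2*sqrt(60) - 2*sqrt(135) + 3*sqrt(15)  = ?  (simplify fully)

sqrt(15)

2*sqrt(60) = 4*sqrt(15); 2*sqrt(135) = 6*sqrt(15); 3*sqrt(15) = 3*sqrt(15)
Combine: (4 - 6 + 3)·sqrt(15) = sqrt(15)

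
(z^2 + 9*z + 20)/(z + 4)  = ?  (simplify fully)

z + 5

Factor: z^2 + 9*z + 20 = (z + 5)*(z + 4)
Cancel the common factor (z + 4).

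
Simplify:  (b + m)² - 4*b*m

Expanding gives b² - 2*b*m + m², a perfect square.

(b - m)²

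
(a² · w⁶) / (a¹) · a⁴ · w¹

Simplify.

a⁵*w⁷

Quotient: a¹ · w⁶
Multiply by a⁴ · w¹: add exponents.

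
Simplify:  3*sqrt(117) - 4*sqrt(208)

3*sqrt(117) = 9*sqrt(13); 4*sqrt(208) = 16*sqrt(13)
Combine: (9 - 16)·sqrt(13) = -7*sqrt(13)

-7*sqrt(13)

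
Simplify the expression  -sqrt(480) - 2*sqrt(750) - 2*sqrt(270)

-20*sqrt(30)

sqrt(480) = 4*sqrt(30); 2*sqrt(750) = 10*sqrt(30); 2*sqrt(270) = 6*sqrt(30)
Combine: (-4 - 10 - 6)·sqrt(30) = -20*sqrt(30)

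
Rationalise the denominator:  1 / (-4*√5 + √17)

(-4*√5 - √17)/63

Multiply numerator and denominator by √17 + 4*√5.
Denominator becomes -63; numerator becomes √17 + 4*√5.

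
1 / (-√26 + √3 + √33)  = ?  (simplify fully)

(-5*√26 - 2*√33 + 28*√3 + 3*√286)/148

Group as (√3 + √33) - √26; multiply by (√3 + √33) + √26, then rationalise the remaining surd.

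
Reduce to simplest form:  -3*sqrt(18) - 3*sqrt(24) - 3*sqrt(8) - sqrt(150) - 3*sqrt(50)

-30*sqrt(2) - 11*sqrt(6)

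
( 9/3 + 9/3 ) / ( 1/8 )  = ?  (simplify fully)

Numerator: 9/3 + 9/3 = 6
Denominator: 1/8 = 1/8
Divide: (6) · (8) = 48

48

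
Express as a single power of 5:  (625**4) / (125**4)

625**4 = 5**16; 125**4 = 5**12
Combine exponents: 5**4

5**4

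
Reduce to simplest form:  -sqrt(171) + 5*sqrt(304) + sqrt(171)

sqrt(171) = 3*sqrt(19); 5*sqrt(304) = 20*sqrt(19); sqrt(171) = 3*sqrt(19)
Combine: (-3 + 20 + 3)·sqrt(19) = 20*sqrt(19)

20*sqrt(19)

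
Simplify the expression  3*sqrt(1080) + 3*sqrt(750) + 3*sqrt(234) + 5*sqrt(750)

3*sqrt(1080) = 18*sqrt(30); 3*sqrt(750) = 15*sqrt(30); 3*sqrt(234) = 9*sqrt(26); 5*sqrt(750) = 25*sqrt(30)

9*sqrt(26) + 58*sqrt(30)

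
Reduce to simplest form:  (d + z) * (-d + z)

-d^2 + z^2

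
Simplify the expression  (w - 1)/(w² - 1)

1/(w + 1)

Factor: w² - 1 = (w - 1)·(w + 1)
Cancel the common factor (w - 1).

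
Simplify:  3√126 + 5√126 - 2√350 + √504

20*√14

3√126 = 9*√14; 5√126 = 15*√14; 2√350 = 10*√14; √504 = 6*√14
Combine: (9 + 15 - 10 + 6)·√14 = 20*√14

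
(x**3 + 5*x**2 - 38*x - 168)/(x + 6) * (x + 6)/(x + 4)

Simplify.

Factor: x**3 + 5*x**2 - 38*x - 168 = (x + 4)*(x + 7)*(x - 6)
Cancel the common factors (x + 6), (x + 4).

x**2 + x - 42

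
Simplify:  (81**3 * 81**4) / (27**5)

3**13

81**3 = 3**12; 81**4 = 3**16; 27**5 = 3**15
Combine exponents: 3**13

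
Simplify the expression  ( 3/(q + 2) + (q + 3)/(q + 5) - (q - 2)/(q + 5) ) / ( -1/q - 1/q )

(-8*q**2 - 25*q)/(2*q**2 + 14*q + 20)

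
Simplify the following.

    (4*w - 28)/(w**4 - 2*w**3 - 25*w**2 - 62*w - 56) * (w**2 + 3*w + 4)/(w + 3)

4/(w**2 + 5*w + 6)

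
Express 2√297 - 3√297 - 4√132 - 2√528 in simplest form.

-19*√33

2√297 = 6*√33; 3√297 = 9*√33; 4√132 = 8*√33; 2√528 = 8*√33
Combine: (6 - 9 - 8 - 8)·√33 = -19*√33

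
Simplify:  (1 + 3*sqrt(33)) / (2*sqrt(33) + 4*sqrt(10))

(-99 - sqrt(33) + 2*sqrt(10) + 6*sqrt(330))/14

Multiply numerator and denominator by -4*sqrt(10) + 2*sqrt(33).
Denominator becomes -28; numerator becomes -12*sqrt(330) - 4*sqrt(10) + 2*sqrt(33) + 198.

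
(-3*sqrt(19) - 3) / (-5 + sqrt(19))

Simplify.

12 + 3*sqrt(19)

Multiply numerator and denominator by -5 - sqrt(19).
Denominator becomes 6; numerator becomes 72 + 18*sqrt(19).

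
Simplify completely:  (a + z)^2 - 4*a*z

After expansion: a^2 - 2*a*z + z^2 — a perfect-square trinomial.

(a - z)^2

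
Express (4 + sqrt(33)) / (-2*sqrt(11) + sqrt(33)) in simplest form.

(-22*sqrt(3) - 33 - 8*sqrt(11) - 4*sqrt(33))/11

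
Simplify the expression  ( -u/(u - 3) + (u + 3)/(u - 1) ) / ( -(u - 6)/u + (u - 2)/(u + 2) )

(u^3 - 7*u^2 - 18*u)/(2*u^3 + 4*u^2 - 42*u + 36)

Numerator: -u/(u - 3) + (u + 3)/(u - 1) = (u - 9)/(u^2 - 4*u + 3)
Denominator: -(u - 6)/u + (u - 2)/(u + 2) = (2*u + 12)/(u^2 + 2*u)
Divide: ((u - 9)/(u^2 - 4*u + 3)) · ((u^2 + 2*u)/(2*u + 12)) = (u^3 - 7*u^2 - 18*u)/(2*u^3 + 4*u^2 - 42*u + 36)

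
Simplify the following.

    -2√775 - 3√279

-19*√31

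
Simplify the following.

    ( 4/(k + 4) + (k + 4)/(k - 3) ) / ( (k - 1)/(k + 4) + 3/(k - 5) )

(k^3 + 7*k^2 - 56*k - 20)/(k^3 - 6*k^2 + 26*k - 51)

Numerator: 4/(k + 4) + (k + 4)/(k - 3) = (k^2 + 12*k + 4)/(k^2 + k - 12)
Denominator: (k - 1)/(k + 4) + 3/(k - 5) = (k^2 - 3*k + 17)/(k^2 - k - 20)
Divide: ((k^2 + 12*k + 4)/(k^2 + k - 12)) · ((k^2 - k - 20)/(k^2 - 3*k + 17)) = (k^3 + 7*k^2 - 56*k - 20)/(k^3 - 6*k^2 + 26*k - 51)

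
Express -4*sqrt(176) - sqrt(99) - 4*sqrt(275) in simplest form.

-39*sqrt(11)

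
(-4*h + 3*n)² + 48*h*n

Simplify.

Expanding gives 16*h² + 24*h*n + 9*n², a perfect square.

(4*h + 3*n)²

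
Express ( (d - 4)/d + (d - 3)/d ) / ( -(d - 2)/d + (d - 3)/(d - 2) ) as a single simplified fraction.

(2*d^2 - 11*d + 14)/(d - 4)

Numerator: (d - 4)/d + (d - 3)/d = (2*d - 7)/d
Denominator: -(d - 2)/d + (d - 3)/(d - 2) = (d - 4)/(d^2 - 2*d)
Divide: ((2*d - 7)/d) · ((d^2 - 2*d)/(d - 4)) = (2*d^2 - 11*d + 14)/(d - 4)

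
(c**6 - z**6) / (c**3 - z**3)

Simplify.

c**6 - z**6 factors as -(-c + z)*(c + z)*(c**2 - c*z + z**2)*(c**2 + c*z + z**2).

c**3 + z**3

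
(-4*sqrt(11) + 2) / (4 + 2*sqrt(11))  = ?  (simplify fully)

Multiply numerator and denominator by -2*sqrt(11) + 4.
Denominator becomes -28; numerator becomes -20*sqrt(11) + 96.

(-24 + 5*sqrt(11))/7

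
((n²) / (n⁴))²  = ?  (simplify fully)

Inside the bracket: (n^-2)
Raise to the power 2: (n^-4)

n^(-4)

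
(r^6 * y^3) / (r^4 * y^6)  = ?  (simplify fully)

Quotient: r^2 * (y^-3)

r^2/y^3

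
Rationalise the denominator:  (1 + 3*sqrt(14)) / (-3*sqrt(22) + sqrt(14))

(-18*sqrt(77) - 42 - 3*sqrt(22) - sqrt(14))/184

Multiply numerator and denominator by sqrt(14) + 3*sqrt(22).
Denominator becomes -184; numerator becomes sqrt(14) + 3*sqrt(22) + 42 + 18*sqrt(77).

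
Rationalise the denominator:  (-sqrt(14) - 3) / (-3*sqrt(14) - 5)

Multiply numerator and denominator by -5 + 3*sqrt(14).
Denominator becomes -101; numerator becomes -27 - 4*sqrt(14).

(4*sqrt(14) + 27)/101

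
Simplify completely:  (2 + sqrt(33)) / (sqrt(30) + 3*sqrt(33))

Multiply numerator and denominator by -sqrt(30) + 3*sqrt(33).
Denominator becomes 267; numerator becomes -3*sqrt(110) - 2*sqrt(30) + 6*sqrt(33) + 99.

(-3*sqrt(110) - 2*sqrt(30) + 6*sqrt(33) + 99)/267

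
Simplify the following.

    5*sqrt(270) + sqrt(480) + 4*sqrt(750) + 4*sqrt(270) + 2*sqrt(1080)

63*sqrt(30)

5*sqrt(270) = 15*sqrt(30); sqrt(480) = 4*sqrt(30); 4*sqrt(750) = 20*sqrt(30); 4*sqrt(270) = 12*sqrt(30); 2*sqrt(1080) = 12*sqrt(30)
Combine: (15 + 4 + 20 + 12 + 12)·sqrt(30) = 63*sqrt(30)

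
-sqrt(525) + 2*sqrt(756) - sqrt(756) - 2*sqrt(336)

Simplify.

-7*sqrt(21)

sqrt(525) = 5*sqrt(21); 2*sqrt(756) = 12*sqrt(21); sqrt(756) = 6*sqrt(21); 2*sqrt(336) = 8*sqrt(21)
Combine: (-5 + 12 - 6 - 8)·sqrt(21) = -7*sqrt(21)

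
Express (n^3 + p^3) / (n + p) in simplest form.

Apply the sum-of-cubes factorisation and cancel (n + p).

n^2 - n*p + p^2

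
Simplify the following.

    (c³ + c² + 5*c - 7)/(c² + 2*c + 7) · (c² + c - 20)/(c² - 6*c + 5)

(c² + c - 20)/(c - 5)

Factor: c³ + c² + 5*c - 7 = (c - 1)·(c² + 2*c + 7);  c² + c - 20 = (c - 4)·(c + 5);  c² - 6*c + 5 = (c - 5)·(c - 1)
Cancel the common factors (c² + 2*c + 7), (c - 1).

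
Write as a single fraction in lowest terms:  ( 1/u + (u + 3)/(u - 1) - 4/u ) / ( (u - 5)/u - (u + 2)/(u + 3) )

(-u**3 - 3*u**2 - 3*u - 9)/(4*u**2 + 11*u - 15)

Numerator: 1/u + (u + 3)/(u - 1) - 4/u = (u**2 + 3)/(u**2 - u)
Denominator: (u - 5)/u - (u + 2)/(u + 3) = (-4*u - 15)/(u**2 + 3*u)
Divide: ((u**2 + 3)/(u**2 - u)) · ((u**2 + 3*u)/(-4*u - 15)) = (-u**3 - 3*u**2 - 3*u - 9)/(4*u**2 + 11*u - 15)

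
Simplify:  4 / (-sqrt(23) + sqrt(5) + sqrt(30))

Group as (sqrt(5) + sqrt(30)) - sqrt(23); multiply by (sqrt(5) + sqrt(30)) + sqrt(23), then rationalise the remaining surd.

(-6*sqrt(23) - sqrt(30) + 24*sqrt(5) + 5*sqrt(138))/57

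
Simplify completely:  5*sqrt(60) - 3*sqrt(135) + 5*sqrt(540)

31*sqrt(15)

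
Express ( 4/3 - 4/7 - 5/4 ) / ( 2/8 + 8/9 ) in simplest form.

Numerator: 4/3 - 4/7 - 5/4 = -41/84
Denominator: 2/8 + 8/9 = 41/36
Divide: (-41/84) · (36/41) = -3/7

-3/7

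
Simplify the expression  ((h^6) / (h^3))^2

Inside the bracket: h^3
Raise to the power 2: h^6

h^6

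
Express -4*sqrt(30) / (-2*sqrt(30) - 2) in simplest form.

Multiply numerator and denominator by -2 + 2*sqrt(30).
Denominator becomes -116; numerator becomes -240 + 8*sqrt(30).

(-2*sqrt(30) + 60)/29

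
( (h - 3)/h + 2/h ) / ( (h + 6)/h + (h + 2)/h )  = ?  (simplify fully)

(h - 1)/(2*h + 8)

Numerator: (h - 3)/h + 2/h = (h - 1)/h
Denominator: (h + 6)/h + (h + 2)/h = (2*h + 8)/h
Divide: ((h - 1)/h) · (h/(2*h + 8)) = (h - 1)/(2*h + 8)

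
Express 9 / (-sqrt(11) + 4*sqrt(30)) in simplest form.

Multiply numerator and denominator by sqrt(11) + 4*sqrt(30).
Denominator becomes 469; numerator becomes 9*sqrt(11) + 36*sqrt(30).

(9*sqrt(11) + 36*sqrt(30))/469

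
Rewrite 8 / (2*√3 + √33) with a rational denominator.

(-16*√3 + 8*√33)/21

Multiply numerator and denominator by -2*√3 + √33.
Denominator becomes 21; numerator becomes -16*√3 + 8*√33.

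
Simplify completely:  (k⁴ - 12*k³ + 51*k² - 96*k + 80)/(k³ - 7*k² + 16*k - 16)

Factor: k⁴ - 12*k³ + 51*k² - 96*k + 80 = (k - 4)·(k - 5)·(k² - 3*k + 4);  k³ - 7*k² + 16*k - 16 = (k - 4)·(k² - 3*k + 4)
Cancel the common factors (k² - 3*k + 4), (k - 4).

k - 5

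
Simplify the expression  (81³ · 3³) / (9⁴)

81³ = 3^12; 3³ = 3^3; 9⁴ = 3^8
Combine exponents: 3^7

3^7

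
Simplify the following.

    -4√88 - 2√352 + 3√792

2*√22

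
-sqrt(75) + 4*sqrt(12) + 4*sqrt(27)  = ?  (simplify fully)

sqrt(75) = 5*sqrt(3); 4*sqrt(12) = 8*sqrt(3); 4*sqrt(27) = 12*sqrt(3)
Combine: (-5 + 8 + 12)·sqrt(3) = 15*sqrt(3)

15*sqrt(3)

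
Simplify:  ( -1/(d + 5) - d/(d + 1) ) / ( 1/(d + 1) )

(-d² - 6*d - 1)/(d + 5)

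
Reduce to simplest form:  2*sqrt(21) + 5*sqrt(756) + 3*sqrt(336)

44*sqrt(21)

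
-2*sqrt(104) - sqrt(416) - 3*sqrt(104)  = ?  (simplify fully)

2*sqrt(104) = 4*sqrt(26); sqrt(416) = 4*sqrt(26); 3*sqrt(104) = 6*sqrt(26)
Combine: (-4 - 4 - 6)·sqrt(26) = -14*sqrt(26)

-14*sqrt(26)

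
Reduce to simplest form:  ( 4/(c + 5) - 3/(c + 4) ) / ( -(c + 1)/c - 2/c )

Numerator: 4/(c + 5) - 3/(c + 4) = (c + 1)/(c^2 + 9*c + 20)
Denominator: -(c + 1)/c - 2/c = (-c - 3)/c
Divide: ((c + 1)/(c^2 + 9*c + 20)) · (c/(-c - 3)) = (-c^2 - c)/(c^3 + 12*c^2 + 47*c + 60)

(-c^2 - c)/(c^3 + 12*c^2 + 47*c + 60)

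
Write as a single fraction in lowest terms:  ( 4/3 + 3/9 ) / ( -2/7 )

Numerator: 4/3 + 3/9 = 5/3
Denominator: -2/7 = -2/7
Divide: (5/3) · (-7/2) = -35/6

-35/6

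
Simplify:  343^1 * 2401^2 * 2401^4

343^1 = 7^3; 2401^2 = 7^8; 2401^4 = 7^16
Combine exponents: 7^27

7^27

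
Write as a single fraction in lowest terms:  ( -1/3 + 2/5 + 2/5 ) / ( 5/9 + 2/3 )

Numerator: -1/3 + 2/5 + 2/5 = 7/15
Denominator: 5/9 + 2/3 = 11/9
Divide: (7/15) · (9/11) = 21/55

21/55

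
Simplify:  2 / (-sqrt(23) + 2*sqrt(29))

Multiply numerator and denominator by sqrt(23) + 2*sqrt(29).
Denominator becomes 93; numerator becomes 2*sqrt(23) + 4*sqrt(29).

(2*sqrt(23) + 4*sqrt(29))/93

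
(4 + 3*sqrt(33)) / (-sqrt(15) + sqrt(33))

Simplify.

Multiply numerator and denominator by sqrt(15) + sqrt(33).
Denominator becomes 18; numerator becomes 4*sqrt(15) + 4*sqrt(33) + 9*sqrt(55) + 99.

(4*sqrt(15) + 4*sqrt(33) + 9*sqrt(55) + 99)/18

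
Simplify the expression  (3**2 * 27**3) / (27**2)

3**2 = 3**2; 27**3 = 3**9; 27**2 = 3**6
Combine exponents: 3**5

3**5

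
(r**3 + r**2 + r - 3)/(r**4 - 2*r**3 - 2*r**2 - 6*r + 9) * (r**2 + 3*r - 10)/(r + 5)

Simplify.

(r - 2)/(r - 3)

Factor: r**3 + r**2 + r - 3 = (r**2 + 2*r + 3)*(r - 1);  r**4 - 2*r**3 - 2*r**2 - 6*r + 9 = (r - 1)*(r - 3)*(r**2 + 2*r + 3);  r**2 + 3*r - 10 = (r + 5)*(r - 2)
Cancel the common factors (r**2 + 2*r + 3), (r + 5), (r - 1).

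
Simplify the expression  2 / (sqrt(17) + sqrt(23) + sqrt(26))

Group as (sqrt(17) + sqrt(26)) + sqrt(23); multiply by (sqrt(17) + sqrt(26)) - sqrt(23), then rationalise the remaining surd.

(-sqrt(10166) + 7*sqrt(26) + 10*sqrt(23) + 16*sqrt(17))/342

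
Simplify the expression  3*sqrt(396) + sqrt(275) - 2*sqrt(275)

3*sqrt(396) = 18*sqrt(11); sqrt(275) = 5*sqrt(11); 2*sqrt(275) = 10*sqrt(11)
Combine: (18 + 5 - 10)·sqrt(11) = 13*sqrt(11)

13*sqrt(11)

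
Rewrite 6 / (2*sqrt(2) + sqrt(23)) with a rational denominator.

Multiply numerator and denominator by -sqrt(23) + 2*sqrt(2).
Denominator becomes -15; numerator becomes -6*sqrt(23) + 12*sqrt(2).

(-4*sqrt(2) + 2*sqrt(23))/5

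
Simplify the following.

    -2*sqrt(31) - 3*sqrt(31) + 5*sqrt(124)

5*sqrt(31)

2*sqrt(31) = 2*sqrt(31); 3*sqrt(31) = 3*sqrt(31); 5*sqrt(124) = 10*sqrt(31)
Combine: (-2 - 3 + 10)·sqrt(31) = 5*sqrt(31)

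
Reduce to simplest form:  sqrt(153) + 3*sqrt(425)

18*sqrt(17)

sqrt(153) = 3*sqrt(17); 3*sqrt(425) = 15*sqrt(17)
Combine: (3 + 15)·sqrt(17) = 18*sqrt(17)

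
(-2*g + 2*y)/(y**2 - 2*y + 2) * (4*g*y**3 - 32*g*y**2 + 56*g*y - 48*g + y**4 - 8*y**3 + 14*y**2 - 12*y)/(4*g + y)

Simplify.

-2*g*y + 12*g + 2*y**2 - 12*y

Factor: -2*g + 2*y = 2*(-g + y);  4*g*y**3 - 32*g*y**2 + 56*g*y - 48*g + y**4 - 8*y**3 + 14*y**2 - 12*y = (4*g + y)*(y - 6)*(y**2 - 2*y + 2)
Cancel the common factors (y**2 - 2*y + 2), (4*g + y).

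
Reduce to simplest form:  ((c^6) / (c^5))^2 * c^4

c^6

Inside the bracket: c^1
Raise to the power 2: c^2
Multiply by c^4: add exponents.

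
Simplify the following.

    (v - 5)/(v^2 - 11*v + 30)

Factor: v^2 - 11*v + 30 = (v - 6)*(v - 5)
Cancel the common factor (v - 5).

1/(v - 6)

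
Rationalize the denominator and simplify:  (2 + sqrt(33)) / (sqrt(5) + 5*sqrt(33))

(-sqrt(165) - 2*sqrt(5) + 10*sqrt(33) + 165)/820

Multiply numerator and denominator by -sqrt(5) + 5*sqrt(33).
Denominator becomes 820; numerator becomes -sqrt(165) - 2*sqrt(5) + 10*sqrt(33) + 165.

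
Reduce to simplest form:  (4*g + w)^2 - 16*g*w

Expand the square and combine the 16*g*w term.

(4*g - w)^2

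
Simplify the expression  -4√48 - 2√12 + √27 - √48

4√48 = 16*√3; 2√12 = 4*√3; √27 = 3*√3; √48 = 4*√3
Combine: (-16 - 4 + 3 - 4)·√3 = -21*√3

-21*√3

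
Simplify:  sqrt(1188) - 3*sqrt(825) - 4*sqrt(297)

-21*sqrt(33)

sqrt(1188) = 6*sqrt(33); 3*sqrt(825) = 15*sqrt(33); 4*sqrt(297) = 12*sqrt(33)
Combine: (6 - 15 - 12)·sqrt(33) = -21*sqrt(33)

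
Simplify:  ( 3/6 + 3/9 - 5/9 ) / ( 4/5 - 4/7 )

Numerator: 3/6 + 3/9 - 5/9 = 5/18
Denominator: 4/5 - 4/7 = 8/35
Divide: (5/18) · (35/8) = 175/144

175/144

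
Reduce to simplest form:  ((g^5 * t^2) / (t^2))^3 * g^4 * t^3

Inside the bracket: g^5
Raise to the power 3: g^15
Multiply by g^4 * t^3: add exponents.

g^19*t^3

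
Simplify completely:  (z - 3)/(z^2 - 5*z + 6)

Factor: z^2 - 5*z + 6 = (z - 2)*(z - 3)
Cancel the common factor (z - 3).

1/(z - 2)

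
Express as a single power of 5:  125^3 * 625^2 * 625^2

125^3 = 5^9; 625^2 = 5^8; 625^2 = 5^8
Combine exponents: 5^25

5^25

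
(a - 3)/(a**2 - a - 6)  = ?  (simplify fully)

Factor: a**2 - a - 6 = (a + 2)*(a - 3)
Cancel the common factor (a - 3).

1/(a + 2)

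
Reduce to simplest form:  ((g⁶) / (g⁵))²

g²

Inside the bracket: g¹
Raise to the power 2: g²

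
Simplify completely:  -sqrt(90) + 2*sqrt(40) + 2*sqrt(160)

9*sqrt(10)

sqrt(90) = 3*sqrt(10); 2*sqrt(40) = 4*sqrt(10); 2*sqrt(160) = 8*sqrt(10)
Combine: (-3 + 4 + 8)·sqrt(10) = 9*sqrt(10)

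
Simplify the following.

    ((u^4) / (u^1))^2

u^6

Inside the bracket: u^3
Raise to the power 2: u^6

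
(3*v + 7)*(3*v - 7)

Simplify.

Product of conjugates: (P+Q)(P-Q) = P**2 - Q**2.

9*v**2 - 49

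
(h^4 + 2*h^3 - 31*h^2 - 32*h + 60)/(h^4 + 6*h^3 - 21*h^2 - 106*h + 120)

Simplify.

Factor: h^4 + 2*h^3 - 31*h^2 - 32*h + 60 = (h + 6)*(h - 1)*(h + 2)*(h - 5);  h^4 + 6*h^3 - 21*h^2 - 106*h + 120 = (h + 5)*(h - 1)*(h + 6)*(h - 4)
Cancel the common factors (h + 6), (h - 1).

(h^2 - 3*h - 10)/(h^2 + h - 20)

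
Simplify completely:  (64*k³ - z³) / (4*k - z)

16*k² + 4*k*z + z²

Factor as (a-b)(a^2+ab+b^2) with a=(4*k), b=z.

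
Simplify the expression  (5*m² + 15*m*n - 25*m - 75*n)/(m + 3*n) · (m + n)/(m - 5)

Factor: 5*m² + 15*m*n - 25*m - 75*n = 5·(m - 5)·(m + 3*n)
Cancel the common factors (m + 3*n), (m - 5).

5*m + 5*n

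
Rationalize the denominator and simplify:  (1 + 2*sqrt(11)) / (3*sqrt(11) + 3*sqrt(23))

(-22 - sqrt(11) + sqrt(23) + 2*sqrt(253))/36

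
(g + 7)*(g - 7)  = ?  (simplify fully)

Product of conjugates: (P+Q)(P-Q) = P^2 - Q^2.

g^2 - 49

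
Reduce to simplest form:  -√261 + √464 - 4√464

√261 = 3*√29; √464 = 4*√29; 4√464 = 16*√29
Combine: (-3 + 4 - 16)·√29 = -15*√29

-15*√29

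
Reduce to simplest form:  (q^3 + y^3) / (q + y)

q^3 + y^3 = (q + y)(q^2 - q*y + y^2).

q^2 - q*y + y^2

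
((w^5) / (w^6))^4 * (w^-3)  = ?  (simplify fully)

Inside the bracket: (w^-1)
Raise to the power 4: (w^-4)
Multiply by (w^-3): add exponents.

w^(-7)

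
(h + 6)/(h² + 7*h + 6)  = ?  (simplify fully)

Factor: h² + 7*h + 6 = (h + 1)·(h + 6)
Cancel the common factor (h + 6).

1/(h + 1)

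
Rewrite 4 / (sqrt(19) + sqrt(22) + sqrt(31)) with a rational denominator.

(-2*sqrt(12958) + 10*sqrt(31) + 28*sqrt(22) + 34*sqrt(19))/393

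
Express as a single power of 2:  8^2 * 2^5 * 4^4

2^19

8^2 = 2^6; 2^5 = 2^5; 4^4 = 2^8
Combine exponents: 2^19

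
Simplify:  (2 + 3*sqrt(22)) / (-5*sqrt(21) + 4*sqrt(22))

Multiply numerator and denominator by 4*sqrt(22) + 5*sqrt(21).
Denominator becomes -173; numerator becomes 8*sqrt(22) + 10*sqrt(21) + 264 + 15*sqrt(462).

(-15*sqrt(462) - 264 - 10*sqrt(21) - 8*sqrt(22))/173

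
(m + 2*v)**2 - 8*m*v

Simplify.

Expand the square and combine the 8*m*v term.

(m - 2*v)**2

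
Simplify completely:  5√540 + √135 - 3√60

27*√15

5√540 = 30*√15; √135 = 3*√15; 3√60 = 6*√15
Combine: (30 + 3 - 6)·√15 = 27*√15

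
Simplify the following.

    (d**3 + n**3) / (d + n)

d**2 - d*n + n**2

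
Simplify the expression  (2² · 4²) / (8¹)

2² = 2^2; 4² = 2^4; 8¹ = 2^3
Combine exponents: 2^3

2^3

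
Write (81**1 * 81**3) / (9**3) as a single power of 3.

3**10

81**1 = 3**4; 81**3 = 3**12; 9**3 = 3**6
Combine exponents: 3**10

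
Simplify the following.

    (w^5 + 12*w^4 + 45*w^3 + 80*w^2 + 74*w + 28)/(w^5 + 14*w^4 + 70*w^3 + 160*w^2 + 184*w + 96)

Factor: w^5 + 12*w^4 + 45*w^3 + 80*w^2 + 74*w + 28 = (w^2 + 2*w + 2)*(w + 2)*(w + 1)*(w + 7);  w^5 + 14*w^4 + 70*w^3 + 160*w^2 + 184*w + 96 = (w + 6)*(w^2 + 2*w + 2)*(w + 4)*(w + 2)
Cancel the common factors (w^2 + 2*w + 2), (w + 2).

(w^2 + 8*w + 7)/(w^2 + 10*w + 24)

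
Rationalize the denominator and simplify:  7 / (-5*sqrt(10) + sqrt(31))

Multiply numerator and denominator by sqrt(31) + 5*sqrt(10).
Denominator becomes -219; numerator becomes 7*sqrt(31) + 35*sqrt(10).

(-35*sqrt(10) - 7*sqrt(31))/219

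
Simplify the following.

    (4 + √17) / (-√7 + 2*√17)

Multiply numerator and denominator by √7 + 2*√17.
Denominator becomes 61; numerator becomes 4*√7 + √119 + 8*√17 + 34.

(4*√7 + √119 + 8*√17 + 34)/61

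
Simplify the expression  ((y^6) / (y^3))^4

Inside the bracket: y^3
Raise to the power 4: y^12

y^12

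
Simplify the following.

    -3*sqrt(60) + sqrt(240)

3*sqrt(60) = 6*sqrt(15); sqrt(240) = 4*sqrt(15)
Combine: (-6 + 4)·sqrt(15) = -2*sqrt(15)

-2*sqrt(15)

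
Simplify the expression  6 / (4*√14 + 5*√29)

(-8*√14 + 10*√29)/167

Multiply numerator and denominator by -4*√14 + 5*√29.
Denominator becomes 501; numerator becomes -24*√14 + 30*√29.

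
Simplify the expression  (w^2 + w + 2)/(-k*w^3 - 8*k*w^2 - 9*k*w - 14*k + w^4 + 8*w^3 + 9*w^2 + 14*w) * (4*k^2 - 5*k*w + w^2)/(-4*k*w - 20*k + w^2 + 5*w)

1/(w^2 + 12*w + 35)

Factor: -k*w^3 - 8*k*w^2 - 9*k*w - 14*k + w^4 + 8*w^3 + 9*w^2 + 14*w = (-k + w)*(w + 7)*(w^2 + w + 2);  4*k^2 - 5*k*w + w^2 = (-k + w)*(-4*k + w);  -4*k*w - 20*k + w^2 + 5*w = (-4*k + w)*(w + 5)
Cancel the common factors (w^2 + w + 2), (-k + w), (-4*k + w).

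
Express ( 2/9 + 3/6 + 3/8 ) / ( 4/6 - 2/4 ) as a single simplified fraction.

Numerator: 2/9 + 3/6 + 3/8 = 79/72
Denominator: 4/6 - 2/4 = 1/6
Divide: (79/72) · (6) = 79/12

79/12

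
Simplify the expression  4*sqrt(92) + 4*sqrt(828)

32*sqrt(23)

4*sqrt(92) = 8*sqrt(23); 4*sqrt(828) = 24*sqrt(23)
Combine: (8 + 24)·sqrt(23) = 32*sqrt(23)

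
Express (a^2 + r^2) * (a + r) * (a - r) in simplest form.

(a+r)(a-r) = a^2 - r^2; continue pairing.

a^4 - r^4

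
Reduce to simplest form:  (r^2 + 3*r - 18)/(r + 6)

Factor: r^2 + 3*r - 18 = (r + 6)*(r - 3)
Cancel the common factor (r + 6).

r - 3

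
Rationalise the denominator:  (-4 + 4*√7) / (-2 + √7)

(4*√7 + 20)/3

Multiply numerator and denominator by -√7 - 2.
Denominator becomes -3; numerator becomes -20 - 4*√7.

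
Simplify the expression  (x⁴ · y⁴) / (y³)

x⁴*y

Quotient: x⁴ · y¹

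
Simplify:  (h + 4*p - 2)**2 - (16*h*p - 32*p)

Expand the square and combine the (16*h*p - 32*p) term.

(-h + 4*p + 2)**2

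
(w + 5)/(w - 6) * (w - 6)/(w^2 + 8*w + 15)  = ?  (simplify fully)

1/(w + 3)

Factor: w^2 + 8*w + 15 = (w + 5)*(w + 3)
Cancel the common factors (w - 6), (w + 5).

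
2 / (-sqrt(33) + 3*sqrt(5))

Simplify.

(sqrt(33) + 3*sqrt(5))/6

Multiply numerator and denominator by sqrt(33) + 3*sqrt(5).
Denominator becomes 12; numerator becomes 2*sqrt(33) + 6*sqrt(5).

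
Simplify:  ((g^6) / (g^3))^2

g^6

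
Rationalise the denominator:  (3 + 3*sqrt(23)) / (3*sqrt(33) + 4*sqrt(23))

(-9*sqrt(759) - 9*sqrt(33) + 12*sqrt(23) + 276)/71

Multiply numerator and denominator by -3*sqrt(33) + 4*sqrt(23).
Denominator becomes 71; numerator becomes -9*sqrt(759) - 9*sqrt(33) + 12*sqrt(23) + 276.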